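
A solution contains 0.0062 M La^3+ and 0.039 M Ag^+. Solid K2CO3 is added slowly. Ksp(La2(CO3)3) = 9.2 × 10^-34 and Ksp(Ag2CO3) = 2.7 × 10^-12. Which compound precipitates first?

Each salt begins to precipitate when Q = Ksp, i.e. when [CO3^2-] reaches its threshold.
For La2(CO3)3: 9.2 × 10^-34 = (0.0062)^2 × [CO3^2-]^3  ⇒  [CO3^2-] = 2.9 × 10^-10 M.
For Ag2CO3: 2.7 × 10^-12 = (0.039)^2 × [CO3^2-]  ⇒  [CO3^2-] = 1.8 × 10^-9 M.
The salt with the lower threshold [CO3^2-] precipitates first: La2(CO3)3.

La2(CO3)3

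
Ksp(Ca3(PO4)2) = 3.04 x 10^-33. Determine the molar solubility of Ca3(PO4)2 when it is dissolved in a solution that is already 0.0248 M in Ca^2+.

s = 7.06e-15 M

Ca3(PO4)2(s) <=> 3 Ca^2+(aq) + 2 PO4^3-(aq)
Ksp = [Ca^2+]^3[PO4^3-]^2
Let s = moles of Ca3(PO4)2 that dissolve per litre. [Ca^2+] = 0.0248 + 3s ≈ 0.0248, [PO4^3-] = 2s (since the Ca^2+ already present dominates).
Ksp ≈ (0.0248)^3 × (2s)^2
s = 7.06 × 10^-15 M
Check: 3s = 2.1 × 10^-14 ≪ 0.0248, so the approximation is valid.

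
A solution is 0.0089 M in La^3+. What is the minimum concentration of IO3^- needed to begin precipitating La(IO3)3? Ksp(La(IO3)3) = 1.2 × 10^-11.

1.1 x 10^-3 M

La(IO3)3(s) <=> La^3+ + 3 IO3^-
Ksp = [La^3+][IO3^-]^3
Precipitation begins when Q = Ksp. With [La^3+] = 0.0089 M:
1.2 × 10^-11 = (0.0089) × [IO3^-]^3
[IO3^-] = (1.2 × 10^-11 / 8.9 x 10^-3)^(1/3) = 1.1 × 10^-3 M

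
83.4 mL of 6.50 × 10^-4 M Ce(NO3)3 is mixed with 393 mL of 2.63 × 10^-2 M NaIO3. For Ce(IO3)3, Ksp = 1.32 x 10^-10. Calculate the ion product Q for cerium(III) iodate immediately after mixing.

Q = 1.16e-9

Total volume = 83.4 + 393 = 476.4 mL.
[Ce^3+] = 6.50 × 10^-4 × (83.4/476.4) = 1.138 x 10^-4 M
[IO3^-] = 2.63 × 10^-2 × (393/476.4) = 2.170 × 10^-2 M
Ce(IO3)3(s) ⇌ Ce^3+ + 3 IO3^-, so Q = [Ce^3+][IO3^-]^3
Q = (1.138 × 10^-4)(2.170 x 10^-2)^3 = 1.16 × 10^-9
Q > Ksp, so Ce(IO3)3 will precipitate.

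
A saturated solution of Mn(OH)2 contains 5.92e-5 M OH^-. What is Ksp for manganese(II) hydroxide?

Mn(OH)2(s) ⇌ Mn^2+ + 2 OH^-
Stoichiometry gives [Mn^2+] = (1/2)[OH^-] = 2.960 x 10^-5 M.
Ksp = [Mn^2+][OH^-]^2
Ksp = 2.960 × 10^-5 × (5.92 x 10^-5)^2 = 1.04 x 10^-13

1.04e-13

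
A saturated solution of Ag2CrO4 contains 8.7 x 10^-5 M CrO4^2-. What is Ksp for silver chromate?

Ag2CrO4(s) ⇌ 2 Ag^+(aq) + CrO4^2-(aq)
Stoichiometry gives [Ag^+] = (2/1)[CrO4^2-] = 1.74 × 10^-4 M.
Ksp = [Ag^+]^2[CrO4^2-]
Ksp = (1.74 x 10^-4)^2 × 8.7 × 10^-5 = 2.6 × 10^-12

Ksp ≈ 2.6 x 10^-12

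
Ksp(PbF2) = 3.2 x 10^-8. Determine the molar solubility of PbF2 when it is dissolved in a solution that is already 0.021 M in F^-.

PbF2(s) ⇌ Pb^2+(aq) + 2 F^-(aq)
Ksp = [Pb^2+][F^-]^2
Let s be the molar solubility in this solution. [Pb^2+] = s, [F^-] = 0.021 + 2s ≈ 0.021 (Ksp is small, so little additional dissolves).
Ksp ≈ s × (0.021)^2
s = 7.3 × 10^-5 M
Check: 2s = 1.5 x 10^-4 ≪ 0.021, so the approximation is valid.

s = 7.3 x 10^-5 M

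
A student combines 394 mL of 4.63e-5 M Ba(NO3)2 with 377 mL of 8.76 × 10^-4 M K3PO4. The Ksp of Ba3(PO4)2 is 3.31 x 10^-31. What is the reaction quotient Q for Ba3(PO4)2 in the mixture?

Q ≈ 2.43 × 10^-21

Total volume = 394 + 377 = 771 mL.
[Ba^2+] = 4.63 x 10^-5 × (394/771) = 2.366 × 10^-5 M
[PO4^3-] = 8.76 x 10^-4 × (377/771) = 4.283 x 10^-4 M
Ba3(PO4)2(s) ⇌ 3 Ba^2+(aq) + 2 PO4^3-(aq), so Q = [Ba^2+]^3[PO4^3-]^2
Q = (2.366 × 10^-5)^3(4.283 × 10^-4)^2 = 2.43 x 10^-21
Q > Ksp, so Ba3(PO4)2 will precipitate.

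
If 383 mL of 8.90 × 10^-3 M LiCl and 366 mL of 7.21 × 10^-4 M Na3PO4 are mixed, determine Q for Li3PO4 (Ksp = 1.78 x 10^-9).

Q ≈ 3.32 × 10^-11

Total volume = 383 + 366 = 749 mL.
[Li^+] = 8.90 × 10^-3 × (383/749) = 4.551 x 10^-3 M
[PO4^3-] = 7.21 x 10^-4 × (366/749) = 3.523 × 10^-4 M
Li3PO4(s) ⇌ 3 Li^+ + PO4^3-, so Q = [Li^+]^3[PO4^3-]
Q = (4.551 × 10^-3)^3(3.523 x 10^-4) = 3.32 x 10^-11
Q < Ksp, so no precipitate of Li3PO4 forms.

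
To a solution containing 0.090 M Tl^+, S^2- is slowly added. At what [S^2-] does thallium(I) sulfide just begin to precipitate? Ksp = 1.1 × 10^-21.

Tl2S(s) <=> 2 Tl^+(aq) + S^2-(aq)
Ksp = [Tl^+]^2[S^2-]
Precipitation begins when Q = Ksp. With [Tl^+] = 0.090 M:
1.1 × 10^-21 = (0.090)^2 × [S^2-]
[S^2-] = (1.1 × 10^-21 / 8.10 × 10^-3) = 1.4 × 10^-19 M

[S^2-] ≈ 1.4e-19 M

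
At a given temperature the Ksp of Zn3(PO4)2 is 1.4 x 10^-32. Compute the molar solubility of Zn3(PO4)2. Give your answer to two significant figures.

s = 1.7 x 10^-7 M

Zn3(PO4)2(s) <=> 3 Zn^2+(aq) + 2 PO4^3-(aq)
Ksp = [Zn^2+]^3[PO4^3-]^2
Let s = molar solubility. Then [Zn^2+] = 3s and [PO4^3-] = 2s.
Ksp = (3s)^3(2s)^2 = 108s^5
s = (1.4 x 10^-32 / 108)^(1/5) = 1.7 × 10^-7 M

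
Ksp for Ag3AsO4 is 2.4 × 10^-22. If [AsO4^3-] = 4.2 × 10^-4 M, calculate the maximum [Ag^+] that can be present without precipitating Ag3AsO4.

Ag3AsO4(s) ⇌ 3 Ag^+(aq) + AsO4^3-(aq)
Ksp = [Ag^+]^3[AsO4^3-]
Precipitation begins when Q = Ksp. With [AsO4^3-] = 4.2 × 10^-4 M:
2.4 × 10^-22 = (4.2 × 10^-4) × [Ag^+]^3
[Ag^+] = (2.4 × 10^-22 / 4.2 × 10^-4)^(1/3) = 8.3 × 10^-7 M

8.3 x 10^-7 M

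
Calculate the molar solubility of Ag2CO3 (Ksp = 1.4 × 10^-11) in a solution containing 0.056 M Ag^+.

4.5e-9 M

Ag2CO3(s) ⇌ 2 Ag^+(aq) + CO3^2-(aq)
Ksp = [Ag^+]^2[CO3^2-]
Let s be the molar solubility in this solution. [Ag^+] = 0.056 + 2s ≈ 0.056, [CO3^2-] = s (common-ion effect: Ag^+ is already 0.056 M).
Ksp ≈ (0.056)^2 × s
s = 4.5 x 10^-9 M
Check: 2s = 8.9 x 10^-9 ≪ 0.056, so the approximation is valid.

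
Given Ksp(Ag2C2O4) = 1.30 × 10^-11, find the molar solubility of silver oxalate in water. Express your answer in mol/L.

s ≈ 1.48e-4 M

Ag2C2O4(s) <=> 2 Ag^+(aq) + C2O4^2-(aq)
Ksp = [Ag^+]^2[C2O4^2-]
If s mol/L of Ag2C2O4 dissolves, [Ag^+] = 2s and [C2O4^2-] = s.
Substituting: Ksp = (2s)^2s = 4s^3
s^3 = 1.30 × 10^-11 / 4, so s = 1.48 × 10^-4 M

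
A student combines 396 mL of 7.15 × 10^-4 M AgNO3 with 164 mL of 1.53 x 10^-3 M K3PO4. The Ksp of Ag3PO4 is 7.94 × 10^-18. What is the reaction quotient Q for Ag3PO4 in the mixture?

Q ≈ 5.79 x 10^-14

Total volume = 396 + 164 = 560 mL.
[Ag^+] = 7.15 × 10^-4 × (396/560) = 5.056 × 10^-4 M
[PO4^3-] = 1.53 × 10^-3 × (164/560) = 4.481 x 10^-4 M
Ag3PO4(s) ⇌ 3 Ag^+ + PO4^3-, so Q = [Ag^+]^3[PO4^3-]
Q = (5.056 × 10^-4)^3(4.481 × 10^-4) = 5.79 × 10^-14
Q > Ksp, so Ag3PO4 will precipitate.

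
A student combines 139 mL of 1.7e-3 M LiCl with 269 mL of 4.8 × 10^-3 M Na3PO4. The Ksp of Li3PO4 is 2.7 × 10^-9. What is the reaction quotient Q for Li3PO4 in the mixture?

Total volume = 139 + 269 = 408 mL.
[Li^+] = 1.7 × 10^-3 × (139/408) = 5.79 x 10^-4 M
[PO4^3-] = 4.8 × 10^-3 × (269/408) = 3.16 × 10^-3 M
Li3PO4(s) <=> 3 Li^+(aq) + PO4^3-(aq), so Q = [Li^+]^3[PO4^3-]
Q = (5.79 × 10^-4)^3(3.16 × 10^-3) = 6.1 × 10^-13
Q < Ksp, so no precipitate of Li3PO4 forms.

Q = 6.1e-13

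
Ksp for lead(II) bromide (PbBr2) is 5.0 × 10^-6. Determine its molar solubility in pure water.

0.011 M

PbBr2(s) ⇌ Pb^2+(aq) + 2 Br^-(aq)
Ksp = [Pb^2+][Br^-]^2
If s mol/L of PbBr2 dissolves, [Pb^2+] = s and [Br^-] = 2s.
Ksp = s(2s)^2 = 4s^3
s = (5.0 × 10^-6 / 4)^(1/3) = 1.1 × 10^-2 M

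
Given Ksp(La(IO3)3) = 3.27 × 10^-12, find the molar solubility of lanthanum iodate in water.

La(IO3)3(s) ⇌ La^3+ + 3 IO3^-
Ksp = [La^3+][IO3^-]^3
Let s = molar solubility. Then [La^3+] = s and [IO3^-] = 3s.
Ksp = s(3s)^3 = 27s^4
s = (3.27 × 10^-12 / 27)^(1/4) = 5.90 × 10^-4 M

s = 5.90 × 10^-4 M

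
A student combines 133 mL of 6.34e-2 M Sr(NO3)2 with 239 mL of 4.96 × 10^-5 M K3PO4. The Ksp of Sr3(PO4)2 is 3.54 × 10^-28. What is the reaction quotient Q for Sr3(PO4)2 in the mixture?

Total volume = 133 + 239 = 372 mL.
[Sr^2+] = 6.34 × 10^-2 × (133/372) = 2.267 × 10^-2 M
[PO4^3-] = 4.96 x 10^-5 × (239/372) = 3.187 × 10^-5 M
Sr3(PO4)2(s) <=> 3 Sr^2+ + 2 PO4^3-, so Q = [Sr^2+]^3[PO4^3-]^2
Q = (2.267 x 10^-2)^3(3.187 x 10^-5)^2 = 1.18 × 10^-14
Q > Ksp, so Sr3(PO4)2 will precipitate.

Q ≈ 1.18 × 10^-14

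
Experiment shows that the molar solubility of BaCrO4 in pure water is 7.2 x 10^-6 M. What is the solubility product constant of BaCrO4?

BaCrO4(s) <=> Ba^2+(aq) + CrO4^2-(aq)
With molar solubility s: [Ba^2+] = s, [CrO4^2-] = s.
Ksp = [Ba^2+][CrO4^2-]
Ksp = s^2
Ksp = (7.2 × 10^-6)^2 = 5.2 × 10^-11

5.2 × 10^-11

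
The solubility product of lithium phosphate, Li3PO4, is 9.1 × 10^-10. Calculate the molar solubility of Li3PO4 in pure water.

2.4e-3 M

Li3PO4(s) ⇌ 3 Li^+ + PO4^3-
Ksp = [Li^+]^3[PO4^3-]
If s mol/L of Li3PO4 dissolves, [Li^+] = 3s and [PO4^3-] = s.
So Ksp = (3s)^3 × s = 27s^4
s^4 = 9.1 × 10^-10 / 27, so s = 2.4 × 10^-3 M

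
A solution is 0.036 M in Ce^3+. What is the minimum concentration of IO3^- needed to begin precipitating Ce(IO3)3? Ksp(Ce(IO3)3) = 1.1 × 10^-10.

[IO3^-] = 1.5e-3 M

Ce(IO3)3(s) <=> Ce^3+(aq) + 3 IO3^-(aq)
Ksp = [Ce^3+][IO3^-]^3
Precipitation begins when Q = Ksp. With [Ce^3+] = 0.036 M:
1.1 × 10^-10 = (0.036) × [IO3^-]^3
[IO3^-] = (1.1 × 10^-10 / 3.6 x 10^-2)^(1/3) = 1.5 x 10^-3 M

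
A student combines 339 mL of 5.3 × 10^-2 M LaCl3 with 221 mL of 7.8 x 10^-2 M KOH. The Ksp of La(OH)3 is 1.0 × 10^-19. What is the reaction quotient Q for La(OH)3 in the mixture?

9.4 × 10^-7

Total volume = 339 + 221 = 560 mL.
[La^3+] = 5.3 x 10^-2 × (339/560) = 3.21 × 10^-2 M
[OH^-] = 7.8 × 10^-2 × (221/560) = 3.08 x 10^-2 M
La(OH)3(s) ⇌ La^3+(aq) + 3 OH^-(aq), so Q = [La^3+][OH^-]^3
Q = (3.21 × 10^-2)(3.08 × 10^-2)^3 = 9.4 x 10^-7
Q > Ksp, so La(OH)3 will precipitate.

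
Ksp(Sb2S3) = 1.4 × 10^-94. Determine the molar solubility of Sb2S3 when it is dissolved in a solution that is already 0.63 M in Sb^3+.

2.4 × 10^-32 M

Sb2S3(s) ⇌ 2 Sb^3+ + 3 S^2-
Ksp = [Sb^3+]^2[S^2-]^3
Let s be the molar solubility in this solution. [Sb^3+] = 0.63 + 2s ≈ 0.63, [S^2-] = 3s (common-ion effect: Sb^3+ is already 0.63 M).
Ksp ≈ (0.63)^2 × (3s)^3
s = 2.4 x 10^-32 M
Check: 2s = 4.7 × 10^-32 ≪ 0.63, so the approximation is valid.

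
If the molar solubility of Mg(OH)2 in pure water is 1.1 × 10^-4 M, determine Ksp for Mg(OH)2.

Mg(OH)2(s) ⇌ Mg^2+(aq) + 2 OH^-(aq)
Let s = molar solubility. Then [Mg^2+] = s and [OH^-] = 2s.
Ksp = [Mg^2+][OH^-]^2
So Ksp = s × (2s)^2 = 4s^3
With s = 1.1 × 10^-4: Ksp = 5.3 x 10^-12

Ksp = 5.3e-12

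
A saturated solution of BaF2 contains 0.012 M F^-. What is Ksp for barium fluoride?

8.6 x 10^-7

BaF2(s) <=> Ba^2+(aq) + 2 F^-(aq)
Stoichiometry gives [Ba^2+] = (1/2)[F^-] = 6.00 × 10^-3 M.
Ksp = [Ba^2+][F^-]^2
Ksp = 6.00 × 10^-3 × (1.2 × 10^-2)^2 = 8.6 x 10^-7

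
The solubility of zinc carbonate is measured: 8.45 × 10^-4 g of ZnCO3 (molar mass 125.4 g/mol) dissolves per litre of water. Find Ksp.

Ksp ≈ 4.54 × 10^-11

Molar solubility s = (8.45 × 10^-4 g/L) / (125.4 g/mol) = 6.738 × 10^-6 M.
ZnCO3(s) <=> Zn^2+ + CO3^2-
Let s = molar solubility. Then [Zn^2+] = s and [CO3^2-] = s.
Ksp = [Zn^2+][CO3^2-]
Ksp = s^2
Ksp = (6.738 × 10^-6)^2 = 4.54 × 10^-11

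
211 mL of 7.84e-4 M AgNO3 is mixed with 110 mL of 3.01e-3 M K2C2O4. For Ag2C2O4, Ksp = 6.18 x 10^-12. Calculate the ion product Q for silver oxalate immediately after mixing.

Q ≈ 2.74 × 10^-10

Total volume = 211 + 110 = 321 mL.
[Ag^+] = 7.84 x 10^-4 × (211/321) = 5.153 x 10^-4 M
[C2O4^2-] = 3.01 × 10^-3 × (110/321) = 1.031 × 10^-3 M
Ag2C2O4(s) <=> 2 Ag^+(aq) + C2O4^2-(aq), so Q = [Ag^+]^2[C2O4^2-]
Q = (5.153 x 10^-4)^2(1.031 × 10^-3) = 2.74 × 10^-10
Q > Ksp, so Ag2C2O4 will precipitate.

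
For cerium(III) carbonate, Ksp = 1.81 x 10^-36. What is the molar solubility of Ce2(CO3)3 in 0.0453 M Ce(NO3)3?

3.20e-12 M

Ce2(CO3)3(s) ⇌ 2 Ce^3+(aq) + 3 CO3^2-(aq)
Ksp = [Ce^3+]^2[CO3^2-]^3
Let s be the molar solubility in this solution. [Ce^3+] = 0.0453 + 2s ≈ 0.0453, [CO3^2-] = 3s (common-ion effect: Ce^3+ is already 0.0453 M).
Ksp ≈ (0.0453)^2 × (3s)^3
s = 3.20 × 10^-12 M
Check: 2s = 6.4 × 10^-12 ≪ 0.0453, so the approximation is valid.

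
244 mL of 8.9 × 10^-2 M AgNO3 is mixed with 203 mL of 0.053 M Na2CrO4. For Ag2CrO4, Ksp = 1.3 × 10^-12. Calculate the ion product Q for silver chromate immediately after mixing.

Total volume = 244 + 203 = 447 mL.
[Ag^+] = 8.9 x 10^-2 × (244/447) = 4.86 × 10^-2 M
[CrO4^2-] = 5.3 × 10^-2 × (203/447) = 2.41 x 10^-2 M
Ag2CrO4(s) ⇌ 2 Ag^+ + CrO4^2-, so Q = [Ag^+]^2[CrO4^2-]
Q = (4.86 × 10^-2)^2(2.41 × 10^-2) = 5.7 × 10^-5
Q > Ksp, so Ag2CrO4 will precipitate.

Q ≈ 5.7 × 10^-5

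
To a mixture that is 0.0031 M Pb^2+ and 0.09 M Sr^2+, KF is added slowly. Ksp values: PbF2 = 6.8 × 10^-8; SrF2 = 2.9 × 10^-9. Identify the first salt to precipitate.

SrF2

Each salt begins to precipitate when Q = Ksp, i.e. when [F^-] reaches its threshold.
For PbF2: 6.8 × 10^-8 = 0.0031 × [F^-]^2  ⇒  [F^-] = 4.7 × 10^-3 M.
For SrF2: 2.9 × 10^-9 = 0.09 × [F^-]^2  ⇒  [F^-] = 1.8 × 10^-4 M.
The salt with the lower threshold [F^-] precipitates first: SrF2.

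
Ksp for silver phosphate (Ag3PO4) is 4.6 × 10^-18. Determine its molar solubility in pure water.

Ag3PO4(s) <=> 3 Ag^+ + PO4^3-
Ksp = [Ag^+]^3[PO4^3-]
Let s = molar solubility. Then [Ag^+] = 3s and [PO4^3-] = s.
Ksp = (3s)^3s = 27s^4
s = (4.6 × 10^-18 / 27)^(1/4) = 2.0 × 10^-5 M

2.0 × 10^-5 M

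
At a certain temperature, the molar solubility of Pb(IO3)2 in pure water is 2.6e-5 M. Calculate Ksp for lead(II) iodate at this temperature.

Ksp ≈ 7.0 × 10^-14

Pb(IO3)2(s) ⇌ Pb^2+(aq) + 2 IO3^-(aq)
Let s = molar solubility. Then [Pb^2+] = s and [IO3^-] = 2s.
Ksp = [Pb^2+][IO3^-]^2
Substituting: Ksp = s(2s)^2 = 4s^3
With s = 2.6 x 10^-5: Ksp = 7.0 x 10^-14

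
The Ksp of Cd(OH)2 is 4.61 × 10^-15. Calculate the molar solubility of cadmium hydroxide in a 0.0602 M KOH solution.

Cd(OH)2(s) <=> Cd^2+ + 2 OH^-
Ksp = [Cd^2+][OH^-]^2
Let s be the molar solubility in this solution. [Cd^2+] = s, [OH^-] = 0.0602 + 2s ≈ 0.0602 (common-ion effect: OH^- is already 0.0602 M).
Ksp ≈ s × (0.0602)^2
s = 1.27 × 10^-12 M
Check: 2s = 2.5 × 10^-12 ≪ 0.0602, so the approximation is valid.

s = 1.27 × 10^-12 M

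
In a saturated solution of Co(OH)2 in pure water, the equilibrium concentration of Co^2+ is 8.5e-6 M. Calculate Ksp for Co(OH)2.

Co(OH)2(s) ⇌ Co^2+(aq) + 2 OH^-(aq)
Stoichiometry gives [OH^-] = (2/1)[Co^2+] = 1.70 x 10^-5 M.
Ksp = [Co^2+][OH^-]^2
Ksp = 8.5 × 10^-6 × (1.70 × 10^-5)^2 = 2.5 × 10^-15

Ksp = 2.5e-15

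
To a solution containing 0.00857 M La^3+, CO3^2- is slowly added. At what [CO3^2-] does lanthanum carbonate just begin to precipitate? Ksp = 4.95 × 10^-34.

La2(CO3)3(s) ⇌ 2 La^3+(aq) + 3 CO3^2-(aq)
Ksp = [La^3+]^2[CO3^2-]^3
Precipitation begins when Q = Ksp. With [La^3+] = 0.00857 M:
4.95 × 10^-34 = (0.00857)^2 × [CO3^2-]^3
[CO3^2-] = (4.95 × 10^-34 / 7.344 x 10^-5)^(1/3) = 1.89 × 10^-10 M

[CO3^2-] ≈ 1.89 x 10^-10 M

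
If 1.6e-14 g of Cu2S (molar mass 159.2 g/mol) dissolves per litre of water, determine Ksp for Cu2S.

4.1 x 10^-48

Molar solubility s = (1.6 x 10^-14 g/L) / (159.2 g/mol) = 1.01 × 10^-16 M.
Cu2S(s) ⇌ 2 Cu^+ + S^2-
Let s = molar solubility. Then [Cu^+] = 2s and [S^2-] = s.
Ksp = [Cu^+]^2[S^2-]
Ksp = (2s)^2s = 4s^3
Ksp = 4 × (1.01 × 10^-16)^3 = 4.1 × 10^-48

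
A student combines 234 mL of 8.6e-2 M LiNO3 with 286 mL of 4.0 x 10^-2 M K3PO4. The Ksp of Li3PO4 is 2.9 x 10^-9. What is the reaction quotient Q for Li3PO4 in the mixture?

1.3 x 10^-6

Total volume = 234 + 286 = 520 mL.
[Li^+] = 8.6 x 10^-2 × (234/520) = 3.87 × 10^-2 M
[PO4^3-] = 4.0 × 10^-2 × (286/520) = 2.20 × 10^-2 M
Li3PO4(s) ⇌ 3 Li^+(aq) + PO4^3-(aq), so Q = [Li^+]^3[PO4^3-]
Q = (3.87 x 10^-2)^3(2.20 × 10^-2) = 1.3 × 10^-6
Q > Ksp, so Li3PO4 will precipitate.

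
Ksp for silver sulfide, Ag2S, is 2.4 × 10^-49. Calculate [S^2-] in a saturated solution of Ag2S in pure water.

Ag2S(s) ⇌ 2 Ag^+ + S^2-
Ksp = [Ag^+]^2[S^2-]
Let s = molar solubility. Then [Ag^+] = 2s and [S^2-] = s.
Ksp = (2s)^2s = 4s^3
s^3 = 2.4 × 10^-49 / 4, so s = 3.91 × 10^-17 M
[S^2-] = s = 3.9 x 10^-17 M

[S^2-] ≈ 3.9 × 10^-17 M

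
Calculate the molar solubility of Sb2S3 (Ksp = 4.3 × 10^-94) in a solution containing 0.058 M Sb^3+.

Sb2S3(s) <=> 2 Sb^3+ + 3 S^2-
Ksp = [Sb^3+]^2[S^2-]^3
Let s = moles of Sb2S3 that dissolve per litre. [Sb^3+] = 0.058 + 2s ≈ 0.058, [S^2-] = 3s (common-ion effect: Sb^3+ is already 0.058 M).
Ksp ≈ (0.058)^2 × (3s)^3
s = 1.7 x 10^-31 M
Check: 2s = 3.4 × 10^-31 ≪ 0.058, so the approximation is valid.

s ≈ 1.7e-31 M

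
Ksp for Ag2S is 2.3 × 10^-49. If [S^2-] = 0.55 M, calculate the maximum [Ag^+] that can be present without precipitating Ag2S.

Ag2S(s) ⇌ 2 Ag^+(aq) + S^2-(aq)
Ksp = [Ag^+]^2[S^2-]
Precipitation begins when Q = Ksp. With [S^2-] = 0.55 M:
2.3 × 10^-49 = (0.55) × [Ag^+]^2
[Ag^+] = (2.3 × 10^-49 / 5.5 × 10^-1)^(1/2) = 6.5 × 10^-25 M

[Ag^+] = 6.5e-25 M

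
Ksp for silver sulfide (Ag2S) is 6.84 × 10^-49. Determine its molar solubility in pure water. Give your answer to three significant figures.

s = 5.55e-17 M

Ag2S(s) <=> 2 Ag^+(aq) + S^2-(aq)
Ksp = [Ag^+]^2[S^2-]
Let s = molar solubility. Then [Ag^+] = 2s and [S^2-] = s.
Ksp = (2s)^2s = 4s^3
s^3 = 6.84 × 10^-49 / 4, so s = 5.55 × 10^-17 M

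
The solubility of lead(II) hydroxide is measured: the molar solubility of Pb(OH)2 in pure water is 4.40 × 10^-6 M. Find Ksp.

Ksp ≈ 3.41 × 10^-16

Pb(OH)2(s) ⇌ Pb^2+ + 2 OH^-
If s mol/L of Pb(OH)2 dissolves, [Pb^2+] = s and [OH^-] = 2s.
Ksp = [Pb^2+][OH^-]^2
Substituting: Ksp = s(2s)^2 = 4s^3
Ksp = 4 × (4.40 x 10^-6)^3 = 3.41 × 10^-16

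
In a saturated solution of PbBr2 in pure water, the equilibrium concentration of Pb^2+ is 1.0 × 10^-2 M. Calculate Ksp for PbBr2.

PbBr2(s) ⇌ Pb^2+ + 2 Br^-
Stoichiometry gives [Br^-] = (2/1)[Pb^2+] = 2.00 × 10^-2 M.
Ksp = [Pb^2+][Br^-]^2
Ksp = 1.0 × 10^-2 × (2.00 × 10^-2)^2 = 4.0 × 10^-6

Ksp ≈ 4.0e-6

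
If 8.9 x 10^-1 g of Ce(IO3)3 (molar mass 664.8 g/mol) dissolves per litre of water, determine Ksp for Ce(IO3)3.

Molar solubility s = (8.9 × 10^-1 g/L) / (664.8 g/mol) = 1.34 x 10^-3 M.
Ce(IO3)3(s) ⇌ Ce^3+ + 3 IO3^-
With molar solubility s: [Ce^3+] = s, [IO3^-] = 3s.
Ksp = [Ce^3+][IO3^-]^3
So Ksp = s × (3s)^3 = 27s^4
With s = 1.34 × 10^-3: Ksp = 8.7 x 10^-11

8.7e-11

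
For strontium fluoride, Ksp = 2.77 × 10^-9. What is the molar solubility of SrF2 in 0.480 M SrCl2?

s ≈ 3.80 × 10^-5 M

SrF2(s) ⇌ Sr^2+(aq) + 2 F^-(aq)
Ksp = [Sr^2+][F^-]^2
If s mol/L dissolves here, [Sr^2+] = 0.480 + s ≈ 0.480, [F^-] = 2s (Ksp is small, so little additional dissolves).
Ksp ≈ 0.480 × (2s)^2
s = 3.80 × 10^-5 M
Check: s = 3.8 × 10^-5 ≪ 0.480, so the approximation is valid.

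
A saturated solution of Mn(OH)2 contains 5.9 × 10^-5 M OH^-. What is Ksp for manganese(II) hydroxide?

Mn(OH)2(s) <=> Mn^2+(aq) + 2 OH^-(aq)
Stoichiometry gives [Mn^2+] = (1/2)[OH^-] = 2.95 × 10^-5 M.
Ksp = [Mn^2+][OH^-]^2
Ksp = 2.95 x 10^-5 × (5.9 × 10^-5)^2 = 1.0 x 10^-13

Ksp = 1.0 × 10^-13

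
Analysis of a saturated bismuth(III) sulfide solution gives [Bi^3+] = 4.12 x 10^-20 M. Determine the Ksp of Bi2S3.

Bi2S3(s) ⇌ 2 Bi^3+ + 3 S^2-
Stoichiometry gives [S^2-] = (3/2)[Bi^3+] = 6.180 x 10^-20 M.
Ksp = [Bi^3+]^2[S^2-]^3
Ksp = (4.12 × 10^-20)^2 × (6.180 × 10^-20)^3 = 4.01 × 10^-97

Ksp ≈ 4.01e-97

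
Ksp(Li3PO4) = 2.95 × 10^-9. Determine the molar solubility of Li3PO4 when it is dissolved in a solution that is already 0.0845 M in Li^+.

Li3PO4(s) ⇌ 3 Li^+(aq) + PO4^3-(aq)
Ksp = [Li^+]^3[PO4^3-]
If s mol/L dissolves here, [Li^+] = 0.0845 + 3s ≈ 0.0845, [PO4^3-] = s (common-ion effect: Li^+ is already 0.0845 M).
Ksp ≈ (0.0845)^3 × s
s = 4.89 × 10^-6 M
Check: 3s = 1.5 x 10^-5 ≪ 0.0845, so the approximation is valid.

s = 4.89e-6 M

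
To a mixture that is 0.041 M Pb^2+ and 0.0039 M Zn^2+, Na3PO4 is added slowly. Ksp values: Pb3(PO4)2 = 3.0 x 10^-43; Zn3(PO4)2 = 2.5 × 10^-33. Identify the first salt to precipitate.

Precipitation of each salt starts when its ion product equals its Ksp.
For Pb3(PO4)2: 3.0 x 10^-43 = (0.041)^3 × [PO4^3-]^2  ⇒  [PO4^3-] = 6.6 × 10^-20 M.
For Zn3(PO4)2: 2.5 × 10^-33 = (0.0039)^3 × [PO4^3-]^2  ⇒  [PO4^3-] = 2.1 × 10^-13 M.
The salt with the lower threshold [PO4^3-] precipitates first: Pb3(PO4)2.

Pb3(PO4)2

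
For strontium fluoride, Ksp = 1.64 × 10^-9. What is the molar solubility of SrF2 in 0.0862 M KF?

SrF2(s) <=> Sr^2+(aq) + 2 F^-(aq)
Ksp = [Sr^2+][F^-]^2
Let s = moles of SrF2 that dissolve per litre. [Sr^2+] = s, [F^-] = 0.0862 + 2s ≈ 0.0862 (Ksp is small, so little additional dissolves).
Ksp ≈ s × (0.0862)^2
s = 2.21 × 10^-7 M
Check: 2s = 4.4 x 10^-7 ≪ 0.0862, so the approximation is valid.

2.21 × 10^-7 M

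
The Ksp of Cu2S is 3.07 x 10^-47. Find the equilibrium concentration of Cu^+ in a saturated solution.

3.95 × 10^-16 M

Cu2S(s) <=> 2 Cu^+(aq) + S^2-(aq)
Ksp = [Cu^+]^2[S^2-]
If s mol/L of Cu2S dissolves, [Cu^+] = 2s and [S^2-] = s.
Substituting: Ksp = (2s)^2s = 4s^3
s = (3.07 x 10^-47 / 4)^(1/3) = 1.973 × 10^-16 M
[Cu^+] = 2s = 3.95 × 10^-16 M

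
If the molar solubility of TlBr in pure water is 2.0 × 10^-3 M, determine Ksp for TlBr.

TlBr(s) <=> Tl^+(aq) + Br^-(aq)
If s mol/L of TlBr dissolves, [Tl^+] = s and [Br^-] = s.
Ksp = [Tl^+][Br^-]
Ksp = s × s = s^2
With s = 2.0 × 10^-3: Ksp = 4.0 × 10^-6

4.0 x 10^-6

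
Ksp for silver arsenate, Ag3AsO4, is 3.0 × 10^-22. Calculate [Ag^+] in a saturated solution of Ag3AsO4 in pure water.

[Ag^+] ≈ 5.5e-6 M

Ag3AsO4(s) ⇌ 3 Ag^+(aq) + AsO4^3-(aq)
Ksp = [Ag^+]^3[AsO4^3-]
Let s = molar solubility. Then [Ag^+] = 3s and [AsO4^3-] = s.
Ksp = (3s)^3s = 27s^4
s^4 = 3.0 × 10^-22 / 27, so s = 1.83 × 10^-6 M
[Ag^+] = 3s = 5.5 × 10^-6 M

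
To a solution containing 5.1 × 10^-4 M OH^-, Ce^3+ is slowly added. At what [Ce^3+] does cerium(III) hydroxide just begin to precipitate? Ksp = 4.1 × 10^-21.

Ce(OH)3(s) <=> Ce^3+(aq) + 3 OH^-(aq)
Ksp = [Ce^3+][OH^-]^3
Precipitation begins when Q = Ksp. With [OH^-] = 5.1 × 10^-4 M:
4.1 × 10^-21 = (5.1 × 10^-4)^3 × [Ce^3+]
[Ce^3+] = (4.1 × 10^-21 / 1.33 x 10^-10) = 3.1 x 10^-11 M

[Ce^3+] = 3.1 x 10^-11 M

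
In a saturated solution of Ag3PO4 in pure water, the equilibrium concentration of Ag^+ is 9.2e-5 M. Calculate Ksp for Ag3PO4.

Ag3PO4(s) ⇌ 3 Ag^+(aq) + PO4^3-(aq)
Stoichiometry gives [PO4^3-] = (1/3)[Ag^+] = 3.07 × 10^-5 M.
Ksp = [Ag^+]^3[PO4^3-]
Ksp = (9.2 × 10^-5)^3 × 3.07 × 10^-5 = 2.4 × 10^-17

2.4e-17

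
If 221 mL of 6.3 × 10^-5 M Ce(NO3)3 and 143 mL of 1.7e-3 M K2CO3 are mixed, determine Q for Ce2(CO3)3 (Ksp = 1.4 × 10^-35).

Total volume = 221 + 143 = 364 mL.
[Ce^3+] = 6.3 x 10^-5 × (221/364) = 3.83 × 10^-5 M
[CO3^2-] = 1.7 × 10^-3 × (143/364) = 6.68 × 10^-4 M
Ce2(CO3)3(s) <=> 2 Ce^3+(aq) + 3 CO3^2-(aq), so Q = [Ce^3+]^2[CO3^2-]^3
Q = (3.83 x 10^-5)^2(6.68 x 10^-4)^3 = 4.4 × 10^-19
Q > Ksp, so Ce2(CO3)3 will precipitate.

Q = 4.4e-19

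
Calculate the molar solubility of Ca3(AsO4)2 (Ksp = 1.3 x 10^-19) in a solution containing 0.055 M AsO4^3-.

Ca3(AsO4)2(s) ⇌ 3 Ca^2+(aq) + 2 AsO4^3-(aq)
Ksp = [Ca^2+]^3[AsO4^3-]^2
If s mol/L dissolves here, [Ca^2+] = 3s, [AsO4^3-] = 0.055 + 2s ≈ 0.055 (common-ion effect: AsO4^3- is already 0.055 M).
Ksp ≈ (3s)^3 × (0.055)^2
s = 1.2 × 10^-6 M
Check: 2s = 2.3 x 10^-6 ≪ 0.055, so the approximation is valid.

s = 1.2 × 10^-6 M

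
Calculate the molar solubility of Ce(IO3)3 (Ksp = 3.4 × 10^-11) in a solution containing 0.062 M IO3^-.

Ce(IO3)3(s) ⇌ Ce^3+ + 3 IO3^-
Ksp = [Ce^3+][IO3^-]^3
If s mol/L dissolves here, [Ce^3+] = s, [IO3^-] = 0.062 + 3s ≈ 0.062 (common-ion effect: IO3^- is already 0.062 M).
Ksp ≈ s × (0.062)^3
s = 1.4 x 10^-7 M
Check: 3s = 4.3 x 10^-7 ≪ 0.062, so the approximation is valid.

s ≈ 1.4 x 10^-7 M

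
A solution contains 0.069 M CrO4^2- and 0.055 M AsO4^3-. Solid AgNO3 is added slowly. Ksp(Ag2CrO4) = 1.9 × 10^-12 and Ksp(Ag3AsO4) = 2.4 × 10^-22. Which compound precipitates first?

Ag3AsO4

Precipitation of each salt starts when its ion product equals its Ksp.
For Ag2CrO4: 1.9 × 10^-12 = 0.069 × [Ag^+]^2  ⇒  [Ag^+] = 5.2 x 10^-6 M.
For Ag3AsO4: 2.4 × 10^-22 = 0.055 × [Ag^+]^3  ⇒  [Ag^+] = 1.6 × 10^-7 M.
The salt with the lower threshold [Ag^+] precipitates first: Ag3AsO4.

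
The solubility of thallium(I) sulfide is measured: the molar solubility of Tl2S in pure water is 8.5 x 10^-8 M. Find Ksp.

Tl2S(s) <=> 2 Tl^+(aq) + S^2-(aq)
With molar solubility s: [Tl^+] = 2s, [S^2-] = s.
Ksp = [Tl^+]^2[S^2-]
Ksp = (2s)^2s = 4s^3
With s = 8.5 x 10^-8: Ksp = 2.5 × 10^-21

Ksp ≈ 2.5e-21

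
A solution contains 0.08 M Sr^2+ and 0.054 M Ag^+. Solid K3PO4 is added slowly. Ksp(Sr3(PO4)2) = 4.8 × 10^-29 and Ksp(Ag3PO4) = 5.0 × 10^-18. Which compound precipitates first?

Ag3PO4

Precipitation of each salt starts when its ion product equals its Ksp.
For Sr3(PO4)2: 4.8 × 10^-29 = (0.08)^3 × [PO4^3-]^2  ⇒  [PO4^3-] = 3.1 × 10^-13 M.
For Ag3PO4: 5.0 × 10^-18 = (0.054)^3 × [PO4^3-]  ⇒  [PO4^3-] = 3.2 × 10^-14 M.
The salt with the lower threshold [PO4^3-] precipitates first: Ag3PO4.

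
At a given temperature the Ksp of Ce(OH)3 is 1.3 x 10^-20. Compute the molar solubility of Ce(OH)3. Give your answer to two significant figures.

Ce(OH)3(s) ⇌ Ce^3+ + 3 OH^-
Ksp = [Ce^3+][OH^-]^3
For each mole of Ce(OH)3 that dissolves: [Ce^3+] = s, [OH^-] = 3s.
Ksp = s(3s)^3 = 27s^4
Solving, s = (1.3 x 10^-20/27)^(1/4) = 4.7 × 10^-6 M

4.7 × 10^-6 M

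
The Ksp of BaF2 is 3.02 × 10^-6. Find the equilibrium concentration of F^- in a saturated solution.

BaF2(s) ⇌ Ba^2+(aq) + 2 F^-(aq)
Ksp = [Ba^2+][F^-]^2
If s mol/L of BaF2 dissolves, [Ba^2+] = s and [F^-] = 2s.
Ksp = s(2s)^2 = 4s^3
s^3 = 3.02 × 10^-6 / 4, so s = 9.106 × 10^-3 M
[F^-] = 2s = 1.82 × 10^-2 M

1.82 × 10^-2 M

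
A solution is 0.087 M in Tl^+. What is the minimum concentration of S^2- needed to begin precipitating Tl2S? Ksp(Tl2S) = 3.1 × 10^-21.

Tl2S(s) <=> 2 Tl^+ + S^2-
Ksp = [Tl^+]^2[S^2-]
Precipitation begins when Q = Ksp. With [Tl^+] = 0.087 M:
3.1 × 10^-21 = (0.087)^2 × [S^2-]
[S^2-] = (3.1 × 10^-21 / 7.57 × 10^-3) = 4.1 × 10^-19 M

4.1 x 10^-19 M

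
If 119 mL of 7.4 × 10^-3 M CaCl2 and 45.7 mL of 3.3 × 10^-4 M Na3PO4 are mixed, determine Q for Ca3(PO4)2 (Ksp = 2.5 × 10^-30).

Total volume = 119 + 45.7 = 164.7 mL.
[Ca^2+] = 7.4 x 10^-3 × (119/164.7) = 5.35 × 10^-3 M
[PO4^3-] = 3.3 × 10^-4 × (45.7/164.7) = 9.16 × 10^-5 M
Ca3(PO4)2(s) ⇌ 3 Ca^2+(aq) + 2 PO4^3-(aq), so Q = [Ca^2+]^3[PO4^3-]^2
Q = (5.35 × 10^-3)^3(9.16 × 10^-5)^2 = 1.3 × 10^-15
Q > Ksp, so Ca3(PO4)2 will precipitate.

1.3 × 10^-15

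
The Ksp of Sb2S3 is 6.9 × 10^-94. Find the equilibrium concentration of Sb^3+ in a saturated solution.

Sb2S3(s) ⇌ 2 Sb^3+(aq) + 3 S^2-(aq)
Ksp = [Sb^3+]^2[S^2-]^3
If s mol/L of Sb2S3 dissolves, [Sb^3+] = 2s and [S^2-] = 3s.
So Ksp = (2s)^2 × (3s)^3 = 108s^5
s = (6.9 × 10^-94 / 108)^(1/5) = 9.14 × 10^-20 M
[Sb^3+] = 2s = 1.8 × 10^-19 M

1.8 × 10^-19 M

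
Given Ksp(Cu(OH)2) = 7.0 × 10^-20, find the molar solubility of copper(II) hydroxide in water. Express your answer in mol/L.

s ≈ 2.6e-7 M

Cu(OH)2(s) <=> Cu^2+(aq) + 2 OH^-(aq)
Ksp = [Cu^2+][OH^-]^2
For each mole of Cu(OH)2 that dissolves: [Cu^2+] = s, [OH^-] = 2s.
Ksp = s(2s)^2 = 4s^3
Solving, s = (7.0 × 10^-20/4)^(1/3) = 2.6 × 10^-7 M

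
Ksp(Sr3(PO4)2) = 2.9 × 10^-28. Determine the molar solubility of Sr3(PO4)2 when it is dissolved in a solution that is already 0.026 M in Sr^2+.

s ≈ 2.0 x 10^-12 M

Sr3(PO4)2(s) ⇌ 3 Sr^2+ + 2 PO4^3-
Ksp = [Sr^2+]^3[PO4^3-]^2
Let s be the molar solubility in this solution. [Sr^2+] = 0.026 + 3s ≈ 0.026, [PO4^3-] = 2s (common-ion effect: Sr^2+ is already 0.026 M).
Ksp ≈ (0.026)^3 × (2s)^2
s = 2.0 × 10^-12 M
Check: 3s = 6.1 x 10^-12 ≪ 0.026, so the approximation is valid.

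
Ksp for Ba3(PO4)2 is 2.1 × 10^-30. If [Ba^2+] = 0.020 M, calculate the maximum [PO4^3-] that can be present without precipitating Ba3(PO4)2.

Ba3(PO4)2(s) ⇌ 3 Ba^2+(aq) + 2 PO4^3-(aq)
Ksp = [Ba^2+]^3[PO4^3-]^2
Precipitation begins when Q = Ksp. With [Ba^2+] = 0.020 M:
2.1 × 10^-30 = (0.020)^3 × [PO4^3-]^2
[PO4^3-] = (2.1 × 10^-30 / 8.00 × 10^-6)^(1/2) = 5.1 × 10^-13 M

[PO4^3-] ≈ 5.1e-13 M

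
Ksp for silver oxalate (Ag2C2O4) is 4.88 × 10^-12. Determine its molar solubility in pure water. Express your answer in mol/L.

s ≈ 1.07e-4 M

Ag2C2O4(s) ⇌ 2 Ag^+ + C2O4^2-
Ksp = [Ag^+]^2[C2O4^2-]
With molar solubility s: [Ag^+] = 2s, [C2O4^2-] = s.
So Ksp = (2s)^2 × s = 4s^3
Solving, s = (4.88 × 10^-12/4)^(1/3) = 1.07 × 10^-4 M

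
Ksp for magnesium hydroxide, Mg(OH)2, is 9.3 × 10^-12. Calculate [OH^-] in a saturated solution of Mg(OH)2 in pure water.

Mg(OH)2(s) <=> Mg^2+(aq) + 2 OH^-(aq)
Ksp = [Mg^2+][OH^-]^2
If s mol/L of Mg(OH)2 dissolves, [Mg^2+] = s and [OH^-] = 2s.
Substituting: Ksp = s(2s)^2 = 4s^3
Solving, s = (9.3 × 10^-12/4)^(1/3) = 1.32 × 10^-4 M
[OH^-] = 2s = 2.6 x 10^-4 M

[OH^-] = 2.6 x 10^-4 M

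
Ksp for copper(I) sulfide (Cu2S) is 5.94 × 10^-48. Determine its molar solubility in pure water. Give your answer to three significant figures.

Cu2S(s) <=> 2 Cu^+(aq) + S^2-(aq)
Ksp = [Cu^+]^2[S^2-]
Let s = molar solubility. Then [Cu^+] = 2s and [S^2-] = s.
So Ksp = (2s)^2 × s = 4s^3
s = (5.94 × 10^-48 / 4)^(1/3) = 1.14 x 10^-16 M

s = 1.14e-16 M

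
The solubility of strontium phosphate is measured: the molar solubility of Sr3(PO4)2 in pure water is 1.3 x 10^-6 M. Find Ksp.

Sr3(PO4)2(s) ⇌ 3 Sr^2+(aq) + 2 PO4^3-(aq)
For each mole of Sr3(PO4)2 that dissolves: [Sr^2+] = 3s, [PO4^3-] = 2s.
Ksp = [Sr^2+]^3[PO4^3-]^2
So Ksp = (3s)^3 × (2s)^2 = 108s^5
Ksp = 108 × (1.3 x 10^-6)^5 = 4.0 × 10^-28

Ksp = 4.0e-28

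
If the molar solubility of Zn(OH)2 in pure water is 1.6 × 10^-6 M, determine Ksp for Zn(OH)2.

Ksp = 1.6e-17

Zn(OH)2(s) ⇌ Zn^2+(aq) + 2 OH^-(aq)
Let s = molar solubility. Then [Zn^2+] = s and [OH^-] = 2s.
Ksp = [Zn^2+][OH^-]^2
Ksp = s(2s)^2 = 4s^3
Ksp = 4 × (1.6 × 10^-6)^3 = 1.6 × 10^-17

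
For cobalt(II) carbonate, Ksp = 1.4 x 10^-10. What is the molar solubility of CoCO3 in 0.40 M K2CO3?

CoCO3(s) ⇌ Co^2+(aq) + CO3^2-(aq)
Ksp = [Co^2+][CO3^2-]
Let s be the molar solubility in this solution. [Co^2+] = s, [CO3^2-] = 0.40 + s ≈ 0.40 (Ksp is small, so little additional dissolves).
Ksp ≈ s × 0.40
s = 3.5 × 10^-10 M
Check: s = 3.5 x 10^-10 ≪ 0.40, so the approximation is valid.

s ≈ 3.5 x 10^-10 M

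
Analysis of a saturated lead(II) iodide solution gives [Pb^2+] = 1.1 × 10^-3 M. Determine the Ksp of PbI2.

PbI2(s) ⇌ Pb^2+(aq) + 2 I^-(aq)
Stoichiometry gives [I^-] = (2/1)[Pb^2+] = 2.20 × 10^-3 M.
Ksp = [Pb^2+][I^-]^2
Ksp = 1.1 × 10^-3 × (2.20 × 10^-3)^2 = 5.3 × 10^-9

5.3 × 10^-9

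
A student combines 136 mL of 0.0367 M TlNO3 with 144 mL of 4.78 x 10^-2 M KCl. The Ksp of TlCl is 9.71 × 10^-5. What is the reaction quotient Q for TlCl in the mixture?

Total volume = 136 + 144 = 280 mL.
[Tl^+] = 3.67 × 10^-2 × (136/280) = 1.783 × 10^-2 M
[Cl^-] = 4.78 × 10^-2 × (144/280) = 2.458 × 10^-2 M
TlCl(s) <=> Tl^+(aq) + Cl^-(aq), so Q = [Tl^+][Cl^-]
Q = (1.783 × 10^-2)(2.458 x 10^-2) = 4.38 × 10^-4
Q > Ksp, so TlCl will precipitate.

4.38e-4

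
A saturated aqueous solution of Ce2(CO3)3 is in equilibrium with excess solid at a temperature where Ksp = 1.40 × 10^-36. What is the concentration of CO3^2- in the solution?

[CO3^2-] ≈ 7.94 × 10^-8 M

Ce2(CO3)3(s) <=> 2 Ce^3+ + 3 CO3^2-
Ksp = [Ce^3+]^2[CO3^2-]^3
With molar solubility s: [Ce^3+] = 2s, [CO3^2-] = 3s.
So Ksp = (2s)^2 × (3s)^3 = 108s^5
s = (1.40 × 10^-36 / 108)^(1/5) = 2.646 x 10^-8 M
[CO3^2-] = 3s = 7.94 × 10^-8 M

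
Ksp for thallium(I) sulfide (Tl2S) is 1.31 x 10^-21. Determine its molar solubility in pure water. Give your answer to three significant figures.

Tl2S(s) <=> 2 Tl^+(aq) + S^2-(aq)
Ksp = [Tl^+]^2[S^2-]
If s mol/L of Tl2S dissolves, [Tl^+] = 2s and [S^2-] = s.
Ksp = (2s)^2s = 4s^3
s^3 = 1.31 x 10^-21 / 4, so s = 6.89 × 10^-8 M

s ≈ 6.89e-8 M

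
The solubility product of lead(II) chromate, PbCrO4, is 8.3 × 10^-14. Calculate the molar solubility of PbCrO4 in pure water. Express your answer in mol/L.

s = 2.9e-7 M

PbCrO4(s) ⇌ Pb^2+(aq) + CrO4^2-(aq)
Ksp = [Pb^2+][CrO4^2-]
With molar solubility s: [Pb^2+] = s, [CrO4^2-] = s.
Ksp = (s)(s) = s^2
s = (8.3 × 10^-14)^(1/2) = 2.9 x 10^-7 M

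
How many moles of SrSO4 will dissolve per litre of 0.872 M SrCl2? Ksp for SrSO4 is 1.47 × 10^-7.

s ≈ 1.69e-7 M

SrSO4(s) ⇌ Sr^2+(aq) + SO4^2-(aq)
Ksp = [Sr^2+][SO4^2-]
Let s be the molar solubility in this solution. [Sr^2+] = 0.872 + s ≈ 0.872, [SO4^2-] = s (since Sr^2+ from SrCl2 dominates).
Ksp ≈ 0.872 × s
s = 1.69 x 10^-7 M
Check: s = 1.7 x 10^-7 ≪ 0.872, so the approximation is valid.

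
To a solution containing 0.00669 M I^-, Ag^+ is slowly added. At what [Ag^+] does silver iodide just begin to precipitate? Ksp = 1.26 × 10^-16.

AgI(s) ⇌ Ag^+ + I^-
Ksp = [Ag^+][I^-]
Precipitation begins when Q = Ksp. With [I^-] = 0.00669 M:
1.26 × 10^-16 = (0.00669) × [Ag^+]
[Ag^+] = (1.26 × 10^-16 / 6.69 x 10^-3) = 1.88 x 10^-14 M

[Ag^+] ≈ 1.88 × 10^-14 M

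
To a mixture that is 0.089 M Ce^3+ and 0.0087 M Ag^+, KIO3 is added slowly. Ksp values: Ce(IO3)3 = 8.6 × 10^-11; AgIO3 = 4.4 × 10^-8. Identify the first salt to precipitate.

AgIO3

Precipitation of each salt starts when its ion product equals its Ksp.
For Ce(IO3)3: 8.6 × 10^-11 = 0.089 × [IO3^-]^3  ⇒  [IO3^-] = 9.9 × 10^-4 M.
For AgIO3: 4.4 × 10^-8 = 0.0087 × [IO3^-]  ⇒  [IO3^-] = 5.1 × 10^-6 M.
The salt with the lower threshold [IO3^-] precipitates first: AgIO3.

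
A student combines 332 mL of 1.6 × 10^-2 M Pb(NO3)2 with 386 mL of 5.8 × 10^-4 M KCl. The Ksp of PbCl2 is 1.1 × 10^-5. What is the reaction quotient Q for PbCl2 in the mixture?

Total volume = 332 + 386 = 718 mL.
[Pb^2+] = 1.6 × 10^-2 × (332/718) = 7.40 × 10^-3 M
[Cl^-] = 5.8 × 10^-4 × (386/718) = 3.12 x 10^-4 M
PbCl2(s) ⇌ Pb^2+ + 2 Cl^-, so Q = [Pb^2+][Cl^-]^2
Q = (7.40 × 10^-3)(3.12 x 10^-4)^2 = 7.2 x 10^-10
Q < Ksp, so no precipitate of PbCl2 forms.

Q = 7.2 × 10^-10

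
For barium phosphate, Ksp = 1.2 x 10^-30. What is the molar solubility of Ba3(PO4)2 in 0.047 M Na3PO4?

s = 2.7 x 10^-10 M

Ba3(PO4)2(s) ⇌ 3 Ba^2+ + 2 PO4^3-
Ksp = [Ba^2+]^3[PO4^3-]^2
If s mol/L dissolves here, [Ba^2+] = 3s, [PO4^3-] = 0.047 + 2s ≈ 0.047 (common-ion effect: PO4^3- is already 0.047 M).
Ksp ≈ (3s)^3 × (0.047)^2
s = 2.7 × 10^-10 M
Check: 2s = 5.4 × 10^-10 ≪ 0.047, so the approximation is valid.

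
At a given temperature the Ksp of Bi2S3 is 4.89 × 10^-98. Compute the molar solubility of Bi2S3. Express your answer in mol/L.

1.35e-20 M

Bi2S3(s) ⇌ 2 Bi^3+(aq) + 3 S^2-(aq)
Ksp = [Bi^3+]^2[S^2-]^3
With molar solubility s: [Bi^3+] = 2s, [S^2-] = 3s.
Ksp = (2s)^2(3s)^3 = 108s^5
s = (4.89 × 10^-98 / 108)^(1/5) = 1.35 × 10^-20 M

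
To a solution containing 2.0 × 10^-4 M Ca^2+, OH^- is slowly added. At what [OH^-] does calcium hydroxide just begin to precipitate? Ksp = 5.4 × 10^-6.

0.16 M

Ca(OH)2(s) ⇌ Ca^2+(aq) + 2 OH^-(aq)
Ksp = [Ca^2+][OH^-]^2
Precipitation begins when Q = Ksp. With [Ca^2+] = 2.0 × 10^-4 M:
5.4 × 10^-6 = (2.0 × 10^-4) × [OH^-]^2
[OH^-] = (5.4 × 10^-6 / 2.0 × 10^-4)^(1/2) = 1.6 × 10^-1 M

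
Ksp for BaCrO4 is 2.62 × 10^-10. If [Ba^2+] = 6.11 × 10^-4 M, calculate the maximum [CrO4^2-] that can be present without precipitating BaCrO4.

BaCrO4(s) ⇌ Ba^2+(aq) + CrO4^2-(aq)
Ksp = [Ba^2+][CrO4^2-]
Precipitation begins when Q = Ksp. With [Ba^2+] = 6.11 × 10^-4 M:
2.62 × 10^-10 = (6.11 × 10^-4) × [CrO4^2-]
[CrO4^2-] = (2.62 × 10^-10 / 6.11 x 10^-4) = 4.29 × 10^-7 M

[CrO4^2-] = 4.29 × 10^-7 M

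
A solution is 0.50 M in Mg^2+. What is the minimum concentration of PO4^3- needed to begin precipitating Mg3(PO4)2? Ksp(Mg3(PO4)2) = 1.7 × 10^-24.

[PO4^3-] = 3.7 × 10^-12 M

Mg3(PO4)2(s) ⇌ 3 Mg^2+ + 2 PO4^3-
Ksp = [Mg^2+]^3[PO4^3-]^2
Precipitation begins when Q = Ksp. With [Mg^2+] = 0.50 M:
1.7 × 10^-24 = (0.50)^3 × [PO4^3-]^2
[PO4^3-] = (1.7 × 10^-24 / 1.25 × 10^-1)^(1/2) = 3.7 x 10^-12 M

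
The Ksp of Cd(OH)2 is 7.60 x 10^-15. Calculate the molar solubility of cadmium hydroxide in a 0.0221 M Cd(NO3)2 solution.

s = 2.93e-7 M

Cd(OH)2(s) <=> Cd^2+ + 2 OH^-
Ksp = [Cd^2+][OH^-]^2
If s mol/L dissolves here, [Cd^2+] = 0.0221 + s ≈ 0.0221, [OH^-] = 2s (since Cd^2+ from Cd(NO3)2 dominates).
Ksp ≈ 0.0221 × (2s)^2
s = 2.93 x 10^-7 M
Check: s = 2.9 × 10^-7 ≪ 0.0221, so the approximation is valid.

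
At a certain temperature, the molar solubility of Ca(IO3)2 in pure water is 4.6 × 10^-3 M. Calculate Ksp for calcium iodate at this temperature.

Ksp ≈ 3.9e-7

Ca(IO3)2(s) ⇌ Ca^2+(aq) + 2 IO3^-(aq)
For each mole of Ca(IO3)2 that dissolves: [Ca^2+] = s, [IO3^-] = 2s.
Ksp = [Ca^2+][IO3^-]^2
Substituting: Ksp = s(2s)^2 = 4s^3
With s = 4.6 × 10^-3: Ksp = 3.9 × 10^-7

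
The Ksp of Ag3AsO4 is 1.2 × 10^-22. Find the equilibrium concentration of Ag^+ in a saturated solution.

Ag3AsO4(s) ⇌ 3 Ag^+(aq) + AsO4^3-(aq)
Ksp = [Ag^+]^3[AsO4^3-]
If s mol/L of Ag3AsO4 dissolves, [Ag^+] = 3s and [AsO4^3-] = s.
Substituting: Ksp = (3s)^3s = 27s^4
s = (1.2 × 10^-22 / 27)^(1/4) = 1.45 x 10^-6 M
[Ag^+] = 3s = 4.4 × 10^-6 M

[Ag^+] = 4.4 × 10^-6 M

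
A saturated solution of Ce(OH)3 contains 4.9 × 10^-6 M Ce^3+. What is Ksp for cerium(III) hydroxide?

Ce(OH)3(s) ⇌ Ce^3+(aq) + 3 OH^-(aq)
Stoichiometry gives [OH^-] = (3/1)[Ce^3+] = 1.47 x 10^-5 M.
Ksp = [Ce^3+][OH^-]^3
Ksp = 4.9 × 10^-6 × (1.47 x 10^-5)^3 = 1.6 x 10^-20

1.6 × 10^-20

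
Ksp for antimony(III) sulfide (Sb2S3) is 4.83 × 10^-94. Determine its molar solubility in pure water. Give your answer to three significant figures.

Sb2S3(s) ⇌ 2 Sb^3+ + 3 S^2-
Ksp = [Sb^3+]^2[S^2-]^3
Let s = molar solubility. Then [Sb^3+] = 2s and [S^2-] = 3s.
Ksp = (2s)^2(3s)^3 = 108s^5
Solving, s = (4.83 × 10^-94/108)^(1/5) = 8.51 × 10^-20 M

s = 8.51 × 10^-20 M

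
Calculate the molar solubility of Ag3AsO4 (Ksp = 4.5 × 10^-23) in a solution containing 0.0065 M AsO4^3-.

Ag3AsO4(s) ⇌ 3 Ag^+ + AsO4^3-
Ksp = [Ag^+]^3[AsO4^3-]
Let s be the molar solubility in this solution. [Ag^+] = 3s, [AsO4^3-] = 0.0065 + s ≈ 0.0065 (since the AsO4^3- already present dominates).
Ksp ≈ (3s)^3 × 0.0065
s = 6.4 × 10^-8 M
Check: s = 6.4 × 10^-8 ≪ 0.0065, so the approximation is valid.

s ≈ 6.4 × 10^-8 M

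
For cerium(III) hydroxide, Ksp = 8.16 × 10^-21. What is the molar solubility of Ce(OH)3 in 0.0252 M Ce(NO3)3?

Ce(OH)3(s) ⇌ Ce^3+ + 3 OH^-
Ksp = [Ce^3+][OH^-]^3
If s mol/L dissolves here, [Ce^3+] = 0.0252 + s ≈ 0.0252, [OH^-] = 3s (Ksp is small, so little additional dissolves).
Ksp ≈ 0.0252 × (3s)^3
s = 2.29 x 10^-7 M
Check: s = 2.3 x 10^-7 ≪ 0.0252, so the approximation is valid.

2.29e-7 M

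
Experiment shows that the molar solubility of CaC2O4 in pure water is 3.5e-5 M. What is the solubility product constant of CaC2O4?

1.2 × 10^-9

CaC2O4(s) ⇌ Ca^2+ + C2O4^2-
Let s = molar solubility. Then [Ca^2+] = s and [C2O4^2-] = s.
Ksp = [Ca^2+][C2O4^2-]
Ksp = s × s = s^2
Ksp = (3.5 × 10^-5)^2 = 1.2 × 10^-9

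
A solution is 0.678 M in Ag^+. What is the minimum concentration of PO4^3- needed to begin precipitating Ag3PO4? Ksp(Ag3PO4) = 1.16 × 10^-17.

3.72 × 10^-17 M

Ag3PO4(s) ⇌ 3 Ag^+ + PO4^3-
Ksp = [Ag^+]^3[PO4^3-]
Precipitation begins when Q = Ksp. With [Ag^+] = 0.678 M:
1.16 × 10^-17 = (0.678)^3 × [PO4^3-]
[PO4^3-] = (1.16 × 10^-17 / 3.117 × 10^-1) = 3.72 × 10^-17 M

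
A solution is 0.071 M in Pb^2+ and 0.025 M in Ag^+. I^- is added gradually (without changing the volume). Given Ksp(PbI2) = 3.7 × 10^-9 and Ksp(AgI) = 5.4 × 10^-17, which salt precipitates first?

Precipitation of each salt starts when its ion product equals its Ksp.
For PbI2: 3.7 × 10^-9 = 0.071 × [I^-]^2  ⇒  [I^-] = 2.3 × 10^-4 M.
For AgI: 5.4 × 10^-17 = 0.025 × [I^-]  ⇒  [I^-] = 2.2 × 10^-15 M.
The salt with the lower threshold [I^-] precipitates first: AgI.

AgI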